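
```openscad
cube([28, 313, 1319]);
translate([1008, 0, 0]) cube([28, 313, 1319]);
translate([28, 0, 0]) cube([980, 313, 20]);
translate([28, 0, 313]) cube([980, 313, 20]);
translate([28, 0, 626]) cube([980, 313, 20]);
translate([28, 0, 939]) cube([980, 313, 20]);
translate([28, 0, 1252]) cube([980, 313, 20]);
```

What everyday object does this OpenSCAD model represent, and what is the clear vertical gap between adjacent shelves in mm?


A bookshelf. The clear shelf gap is 293 mm.

Two tall side panels with 5 horizontal boards between them — a bookshelf. The first two shelf undersides are at z = 0 and z = 313; with shelf thickness 20, the clear gap is 313 − 0 − 20 = 293 mm.


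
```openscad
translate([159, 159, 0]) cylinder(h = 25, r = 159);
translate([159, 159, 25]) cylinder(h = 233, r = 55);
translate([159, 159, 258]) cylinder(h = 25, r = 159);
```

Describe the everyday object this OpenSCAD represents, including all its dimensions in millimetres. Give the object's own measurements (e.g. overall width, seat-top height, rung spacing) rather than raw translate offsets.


A spool: two coaxial disc flanges of radius 159 mm and thickness 25 mm, joined by a core cylinder of radius 55 mm and height 233 mm. The lower flange rests on z = 0 and the three cylinders share a vertical axis.


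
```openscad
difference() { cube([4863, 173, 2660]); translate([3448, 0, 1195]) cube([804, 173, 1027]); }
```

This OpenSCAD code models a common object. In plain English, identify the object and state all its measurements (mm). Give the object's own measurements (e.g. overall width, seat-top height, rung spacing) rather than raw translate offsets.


A wall 4863 mm long (x), 173 mm thick (y), 2660 mm tall, with a rectangular window opening cut through it. The opening is 804 mm wide and 1027 mm tall; its sill is at z = 1195 mm and its near (−x) edge is 3448 mm from the wall's −x end. The opening passes through the full wall thickness.


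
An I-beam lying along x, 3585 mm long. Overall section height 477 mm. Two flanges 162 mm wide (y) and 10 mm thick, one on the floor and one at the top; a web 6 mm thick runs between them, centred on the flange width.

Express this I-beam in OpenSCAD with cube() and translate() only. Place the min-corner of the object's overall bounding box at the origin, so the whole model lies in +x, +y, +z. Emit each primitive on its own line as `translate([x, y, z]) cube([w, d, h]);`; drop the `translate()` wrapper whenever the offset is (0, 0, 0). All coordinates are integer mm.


cube([3585, 162, 10]);
translate([0, 78, 10]) cube([3585, 6, 457]);
translate([0, 0, 467]) cube([3585, 162, 10]);


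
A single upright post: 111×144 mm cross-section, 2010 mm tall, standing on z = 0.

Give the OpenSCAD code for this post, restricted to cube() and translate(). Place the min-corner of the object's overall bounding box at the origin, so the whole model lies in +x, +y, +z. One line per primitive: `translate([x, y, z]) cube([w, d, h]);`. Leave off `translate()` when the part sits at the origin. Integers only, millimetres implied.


cube([111, 144, 2010]);


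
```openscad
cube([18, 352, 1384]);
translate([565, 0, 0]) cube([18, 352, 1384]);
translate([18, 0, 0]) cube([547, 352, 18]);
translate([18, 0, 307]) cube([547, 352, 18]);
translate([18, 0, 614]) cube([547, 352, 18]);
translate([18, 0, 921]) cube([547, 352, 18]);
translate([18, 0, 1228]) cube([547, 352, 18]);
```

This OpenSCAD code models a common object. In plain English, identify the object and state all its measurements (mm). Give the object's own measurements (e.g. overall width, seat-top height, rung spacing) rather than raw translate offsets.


An open bookshelf. Two side panels, each 18 mm thick, 352 mm deep and 1384 mm tall, stand 583 mm apart (outside-to-outside). Between them sit 5 shelves, each 18 mm thick and 352 mm deep, spanning the full gap between the sides. The bottom shelf rests on the floor (its underside at z = 0) and the clear gap between one shelf's top and the next shelf's underside is 289 mm.


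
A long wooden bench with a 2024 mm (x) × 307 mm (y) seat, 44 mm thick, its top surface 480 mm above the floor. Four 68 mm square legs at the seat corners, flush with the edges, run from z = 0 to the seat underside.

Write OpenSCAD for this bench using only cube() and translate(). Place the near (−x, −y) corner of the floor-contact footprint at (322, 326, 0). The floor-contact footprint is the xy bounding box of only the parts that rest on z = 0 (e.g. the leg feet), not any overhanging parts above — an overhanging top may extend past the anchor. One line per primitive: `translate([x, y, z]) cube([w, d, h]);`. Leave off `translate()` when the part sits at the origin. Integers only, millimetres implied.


// leg_h = 480 − 44 = 436
translate([322, 326, 436]) cube([2024, 307, 44]);
translate([322, 326, 0]) cube([68, 68, 436]);
translate([322, 565, 0]) cube([68, 68, 436]);
translate([2278, 326, 0]) cube([68, 68, 436]);
translate([2278, 565, 0]) cube([68, 68, 436]);


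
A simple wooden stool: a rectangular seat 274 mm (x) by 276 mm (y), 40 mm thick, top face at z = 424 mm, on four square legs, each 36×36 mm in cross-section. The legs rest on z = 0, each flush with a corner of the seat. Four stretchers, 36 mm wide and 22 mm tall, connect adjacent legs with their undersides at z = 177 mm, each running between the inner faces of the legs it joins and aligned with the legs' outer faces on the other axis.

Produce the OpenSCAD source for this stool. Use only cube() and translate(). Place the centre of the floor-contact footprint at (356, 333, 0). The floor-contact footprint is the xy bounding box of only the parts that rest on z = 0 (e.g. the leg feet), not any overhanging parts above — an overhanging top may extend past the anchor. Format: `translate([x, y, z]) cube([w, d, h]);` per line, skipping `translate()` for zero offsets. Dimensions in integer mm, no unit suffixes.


translate([219, 195, 384]) cube([274, 276, 40]);
translate([219, 195, 0]) cube([36, 36, 384]);
translate([457, 195, 0]) cube([36, 36, 384]);
translate([219, 435, 0]) cube([36, 36, 384]);
translate([457, 435, 0]) cube([36, 36, 384]);
translate([255, 195, 177]) cube([202, 36, 22]);
translate([255, 435, 177]) cube([202, 36, 22]);
translate([219, 231, 177]) cube([36, 204, 22]);
translate([457, 231, 177]) cube([36, 204, 22]);


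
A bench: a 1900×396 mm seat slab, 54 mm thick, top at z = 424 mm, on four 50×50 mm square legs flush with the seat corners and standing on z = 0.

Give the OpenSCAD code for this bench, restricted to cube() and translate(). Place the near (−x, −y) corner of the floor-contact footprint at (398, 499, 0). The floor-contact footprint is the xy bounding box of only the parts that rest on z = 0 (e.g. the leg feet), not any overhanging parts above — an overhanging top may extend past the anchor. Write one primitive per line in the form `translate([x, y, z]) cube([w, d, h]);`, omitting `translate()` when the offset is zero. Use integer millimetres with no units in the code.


translate([398, 499, 370]) cube([1900, 396, 54]);
translate([398, 499, 0]) cube([50, 50, 370]);
translate([398, 845, 0]) cube([50, 50, 370]);
translate([2248, 499, 0]) cube([50, 50, 370]);
translate([2248, 845, 0]) cube([50, 50, 370]);


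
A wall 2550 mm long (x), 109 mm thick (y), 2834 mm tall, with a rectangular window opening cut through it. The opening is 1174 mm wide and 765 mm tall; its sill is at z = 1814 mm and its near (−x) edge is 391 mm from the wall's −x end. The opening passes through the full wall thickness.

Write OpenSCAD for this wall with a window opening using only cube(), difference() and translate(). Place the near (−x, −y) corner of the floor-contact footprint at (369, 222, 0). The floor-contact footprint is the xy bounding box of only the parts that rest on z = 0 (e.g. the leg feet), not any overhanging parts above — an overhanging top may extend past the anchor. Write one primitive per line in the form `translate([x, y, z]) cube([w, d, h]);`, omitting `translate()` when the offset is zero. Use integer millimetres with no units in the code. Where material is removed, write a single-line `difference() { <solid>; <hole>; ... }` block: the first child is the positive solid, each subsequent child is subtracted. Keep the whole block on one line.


difference() { translate([369, 222, 0]) cube([2550, 109, 2834]); translate([760, 222, 1814]) cube([1174, 109, 765]); }


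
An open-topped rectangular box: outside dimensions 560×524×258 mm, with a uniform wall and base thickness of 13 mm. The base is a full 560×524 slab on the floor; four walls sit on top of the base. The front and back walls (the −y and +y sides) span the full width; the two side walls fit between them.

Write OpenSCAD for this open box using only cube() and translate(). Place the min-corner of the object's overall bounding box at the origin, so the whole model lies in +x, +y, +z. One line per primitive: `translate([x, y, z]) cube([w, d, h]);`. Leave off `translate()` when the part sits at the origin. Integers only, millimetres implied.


cube([560, 524, 13]);
translate([0, 0, 13]) cube([560, 13, 245]);
translate([0, 511, 13]) cube([560, 13, 245]);
translate([0, 13, 13]) cube([13, 498, 245]);
translate([547, 13, 13]) cube([13, 498, 245]);


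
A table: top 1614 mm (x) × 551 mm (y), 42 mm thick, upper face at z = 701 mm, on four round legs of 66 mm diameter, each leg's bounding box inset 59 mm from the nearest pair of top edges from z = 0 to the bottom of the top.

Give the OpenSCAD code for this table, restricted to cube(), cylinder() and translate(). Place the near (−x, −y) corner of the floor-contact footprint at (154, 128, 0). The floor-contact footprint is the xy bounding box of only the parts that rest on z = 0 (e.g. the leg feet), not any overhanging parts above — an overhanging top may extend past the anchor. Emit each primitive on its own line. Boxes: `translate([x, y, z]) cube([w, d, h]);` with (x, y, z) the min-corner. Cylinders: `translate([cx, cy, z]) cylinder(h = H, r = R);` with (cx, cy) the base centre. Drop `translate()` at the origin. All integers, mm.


translate([95, 69, 659]) cube([1614, 551, 42]);
translate([187, 161, 0]) cylinder(h = 659, r = 33);
translate([1617, 161, 0]) cylinder(h = 659, r = 33);
translate([187, 528, 0]) cylinder(h = 659, r = 33);
translate([1617, 528, 0]) cylinder(h = 659, r = 33);


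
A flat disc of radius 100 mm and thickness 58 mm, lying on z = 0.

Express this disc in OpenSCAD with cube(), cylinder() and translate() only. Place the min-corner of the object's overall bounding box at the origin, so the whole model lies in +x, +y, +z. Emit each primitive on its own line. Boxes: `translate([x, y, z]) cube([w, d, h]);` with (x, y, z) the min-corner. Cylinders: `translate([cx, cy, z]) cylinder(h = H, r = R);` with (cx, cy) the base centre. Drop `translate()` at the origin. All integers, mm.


translate([100, 100, 0]) cylinder(h = 58, r = 100);


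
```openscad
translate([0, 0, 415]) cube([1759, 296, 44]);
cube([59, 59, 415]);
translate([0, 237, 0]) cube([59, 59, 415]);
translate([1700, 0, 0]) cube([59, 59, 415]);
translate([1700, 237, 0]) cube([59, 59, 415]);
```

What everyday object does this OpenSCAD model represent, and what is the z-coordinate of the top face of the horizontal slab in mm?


A bench. The seat-top height is 459 mm.

A long slab on four corner posts — a bench. The slab sits at z = 415 with thickness 44, so the top is 415 + 44 = 459 mm.


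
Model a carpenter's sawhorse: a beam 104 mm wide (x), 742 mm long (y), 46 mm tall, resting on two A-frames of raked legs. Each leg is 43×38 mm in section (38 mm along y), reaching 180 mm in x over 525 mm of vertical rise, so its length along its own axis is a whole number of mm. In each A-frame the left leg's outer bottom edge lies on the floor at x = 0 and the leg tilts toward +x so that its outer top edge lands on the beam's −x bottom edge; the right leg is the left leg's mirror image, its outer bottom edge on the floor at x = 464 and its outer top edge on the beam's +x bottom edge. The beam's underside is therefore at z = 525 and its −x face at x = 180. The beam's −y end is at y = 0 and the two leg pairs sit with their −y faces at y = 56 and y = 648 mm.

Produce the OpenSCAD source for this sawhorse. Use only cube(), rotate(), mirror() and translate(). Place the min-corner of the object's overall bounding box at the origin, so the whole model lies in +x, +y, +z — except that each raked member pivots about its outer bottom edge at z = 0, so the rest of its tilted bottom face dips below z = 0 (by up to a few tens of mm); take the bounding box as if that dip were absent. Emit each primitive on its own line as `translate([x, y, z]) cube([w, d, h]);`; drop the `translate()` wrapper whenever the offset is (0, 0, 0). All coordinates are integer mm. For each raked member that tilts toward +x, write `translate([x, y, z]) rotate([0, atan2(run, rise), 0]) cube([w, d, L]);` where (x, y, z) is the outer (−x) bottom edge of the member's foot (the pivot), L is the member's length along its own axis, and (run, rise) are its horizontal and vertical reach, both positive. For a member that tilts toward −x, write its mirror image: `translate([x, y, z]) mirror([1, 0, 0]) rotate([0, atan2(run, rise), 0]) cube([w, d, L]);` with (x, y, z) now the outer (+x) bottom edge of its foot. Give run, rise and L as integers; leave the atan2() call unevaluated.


translate([180, 0, 525]) cube([104, 742, 46]);
translate([0, 56, 0]) rotate([0, atan2(180, 525), 0]) cube([43, 38, 555]);
translate([464, 56, 0]) mirror([1, 0, 0]) rotate([0, atan2(180, 525), 0]) cube([43, 38, 555]);
translate([0, 648, 0]) rotate([0, atan2(180, 525), 0]) cube([43, 38, 555]);
translate([464, 648, 0]) mirror([1, 0, 0]) rotate([0, atan2(180, 525), 0]) cube([43, 38, 555]);


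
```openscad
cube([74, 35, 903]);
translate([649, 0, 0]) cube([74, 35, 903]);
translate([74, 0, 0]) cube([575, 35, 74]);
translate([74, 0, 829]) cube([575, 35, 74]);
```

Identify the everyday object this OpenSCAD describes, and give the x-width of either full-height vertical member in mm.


A picture frame. The border width is 74 mm.

Four thin pieces enclosing a rectangular opening — a picture frame. The two full-height stiles are 903 mm tall; the top rail sits at z = 829 and is 74 mm tall, so the border above the opening is 903 − 829 = 74 mm, matching the stile x-width.


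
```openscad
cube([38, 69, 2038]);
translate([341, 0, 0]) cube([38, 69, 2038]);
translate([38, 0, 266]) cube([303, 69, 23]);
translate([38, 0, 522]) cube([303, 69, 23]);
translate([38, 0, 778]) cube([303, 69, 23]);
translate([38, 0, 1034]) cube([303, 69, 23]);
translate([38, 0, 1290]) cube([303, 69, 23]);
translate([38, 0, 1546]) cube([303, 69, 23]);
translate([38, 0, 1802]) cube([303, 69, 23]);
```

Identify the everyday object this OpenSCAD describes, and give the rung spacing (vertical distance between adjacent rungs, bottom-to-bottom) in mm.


A ladder. The rung spacing is 256 mm.

Two tall 38×69 posts with 7 short bars between them — a ladder. Adjacent rungs sit at z = 266 and z = 522, so the spacing is 522 − 266 = 256 mm.


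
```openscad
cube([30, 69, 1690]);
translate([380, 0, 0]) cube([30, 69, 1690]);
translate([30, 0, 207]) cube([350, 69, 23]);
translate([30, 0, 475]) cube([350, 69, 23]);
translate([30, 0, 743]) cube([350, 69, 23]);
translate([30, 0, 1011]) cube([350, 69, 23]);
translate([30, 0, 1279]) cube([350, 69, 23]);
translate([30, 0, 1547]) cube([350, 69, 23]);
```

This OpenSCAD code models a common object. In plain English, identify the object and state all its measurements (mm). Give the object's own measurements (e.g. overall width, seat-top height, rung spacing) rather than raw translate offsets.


A straight ladder. Two 30×69 mm vertical rails, 1690 mm tall, stand 410 mm apart (outside-to-outside) with their front faces coplanar on the −y side. 6 rungs, each 69 mm deep and 23 mm tall, span between the inner faces of the rails, front faces flush with the rails. The lowest rung's underside is at z = 207 mm and rungs are spaced 268 mm apart (underside to underside).


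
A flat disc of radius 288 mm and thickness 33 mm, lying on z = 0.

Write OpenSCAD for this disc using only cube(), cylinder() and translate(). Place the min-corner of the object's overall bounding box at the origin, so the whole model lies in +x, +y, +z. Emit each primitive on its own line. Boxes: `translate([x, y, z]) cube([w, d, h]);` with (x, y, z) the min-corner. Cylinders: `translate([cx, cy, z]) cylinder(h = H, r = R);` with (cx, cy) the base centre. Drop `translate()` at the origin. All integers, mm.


translate([288, 288, 0]) cylinder(h = 33, r = 288);


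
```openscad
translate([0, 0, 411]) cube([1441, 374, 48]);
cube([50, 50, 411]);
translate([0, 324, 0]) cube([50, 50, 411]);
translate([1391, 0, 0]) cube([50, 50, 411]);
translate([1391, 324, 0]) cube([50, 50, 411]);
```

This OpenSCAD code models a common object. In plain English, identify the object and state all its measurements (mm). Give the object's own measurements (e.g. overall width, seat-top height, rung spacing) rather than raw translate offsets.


A long wooden bench with a 1441 mm (x) × 374 mm (y) seat, 48 mm thick, its top surface 459 mm above the floor. Four 50 mm square legs at the seat corners, flush with the edges, run from z = 0 to the seat underside.


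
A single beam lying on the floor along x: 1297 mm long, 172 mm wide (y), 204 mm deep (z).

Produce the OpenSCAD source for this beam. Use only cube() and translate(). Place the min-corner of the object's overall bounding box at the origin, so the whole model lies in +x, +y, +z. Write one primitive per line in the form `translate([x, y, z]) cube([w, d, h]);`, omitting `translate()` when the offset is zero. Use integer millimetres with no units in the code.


cube([1297, 172, 204]);


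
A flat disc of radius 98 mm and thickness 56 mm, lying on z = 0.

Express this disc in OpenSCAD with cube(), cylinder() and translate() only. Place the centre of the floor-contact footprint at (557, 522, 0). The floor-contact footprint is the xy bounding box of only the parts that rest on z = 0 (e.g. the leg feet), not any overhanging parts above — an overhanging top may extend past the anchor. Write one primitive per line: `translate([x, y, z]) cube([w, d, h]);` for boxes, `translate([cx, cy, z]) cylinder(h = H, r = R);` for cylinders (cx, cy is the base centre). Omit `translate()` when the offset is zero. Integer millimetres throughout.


translate([557, 522, 0]) cylinder(h = 56, r = 98);


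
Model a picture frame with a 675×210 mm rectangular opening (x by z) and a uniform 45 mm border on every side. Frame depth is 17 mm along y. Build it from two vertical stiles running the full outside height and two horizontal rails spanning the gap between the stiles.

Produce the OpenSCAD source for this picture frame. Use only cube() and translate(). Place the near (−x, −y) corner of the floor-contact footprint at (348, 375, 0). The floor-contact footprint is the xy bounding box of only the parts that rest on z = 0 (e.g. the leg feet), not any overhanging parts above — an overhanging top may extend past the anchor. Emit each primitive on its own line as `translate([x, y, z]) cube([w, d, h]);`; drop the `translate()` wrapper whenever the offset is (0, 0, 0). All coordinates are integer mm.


translate([348, 375, 0]) cube([45, 17, 300]);
translate([1068, 375, 0]) cube([45, 17, 300]);
translate([393, 375, 0]) cube([675, 17, 45]);
translate([393, 375, 255]) cube([675, 17, 45]);


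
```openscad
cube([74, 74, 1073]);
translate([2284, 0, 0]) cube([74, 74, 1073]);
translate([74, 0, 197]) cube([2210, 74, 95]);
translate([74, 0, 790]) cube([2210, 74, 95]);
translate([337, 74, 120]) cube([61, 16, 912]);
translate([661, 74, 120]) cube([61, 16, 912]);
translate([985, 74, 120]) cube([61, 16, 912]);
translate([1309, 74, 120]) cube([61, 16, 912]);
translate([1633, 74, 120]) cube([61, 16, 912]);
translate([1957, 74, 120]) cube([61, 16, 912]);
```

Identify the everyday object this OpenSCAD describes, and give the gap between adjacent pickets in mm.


A fence section. The picket gap is 263 mm.

Two posts, two rails, 6 pickets — a fence section. Span 2210 mm holds 6 pickets of 61 mm with 7 equal gaps: ⌊(2210 − 6·61) / 7⌋ = 263 mm.


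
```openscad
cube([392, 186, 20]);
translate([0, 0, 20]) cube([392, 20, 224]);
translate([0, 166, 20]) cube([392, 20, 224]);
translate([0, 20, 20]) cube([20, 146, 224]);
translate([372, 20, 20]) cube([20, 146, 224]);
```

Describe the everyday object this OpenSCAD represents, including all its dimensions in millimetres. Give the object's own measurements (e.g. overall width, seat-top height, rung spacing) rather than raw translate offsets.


An open-topped rectangular box: outside dimensions 392×186×244 mm, with a uniform wall and base thickness of 20 mm. The base is a full 392×186 slab on the floor; four walls sit on top of the base. The front and back walls (the −y and +y sides) span the full width; the two side walls fit between them.


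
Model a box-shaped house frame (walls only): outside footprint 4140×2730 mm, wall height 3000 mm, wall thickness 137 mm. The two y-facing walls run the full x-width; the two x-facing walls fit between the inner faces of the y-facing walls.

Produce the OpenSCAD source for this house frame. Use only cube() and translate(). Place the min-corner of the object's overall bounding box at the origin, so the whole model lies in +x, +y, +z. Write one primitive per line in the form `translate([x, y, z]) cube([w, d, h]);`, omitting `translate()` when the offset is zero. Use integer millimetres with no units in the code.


cube([4140, 137, 3000]);
translate([0, 2593, 0]) cube([4140, 137, 3000]);
translate([0, 137, 0]) cube([137, 2456, 3000]);
translate([4003, 137, 0]) cube([137, 2456, 3000]);


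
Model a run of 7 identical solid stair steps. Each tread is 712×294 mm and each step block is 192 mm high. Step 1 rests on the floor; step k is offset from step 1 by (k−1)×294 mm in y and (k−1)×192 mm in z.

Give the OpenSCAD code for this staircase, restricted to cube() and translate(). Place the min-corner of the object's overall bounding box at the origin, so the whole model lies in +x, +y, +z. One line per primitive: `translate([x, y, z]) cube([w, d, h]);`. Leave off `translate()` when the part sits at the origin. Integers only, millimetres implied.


cube([712, 294, 192]);
translate([0, 294, 192]) cube([712, 294, 192]);
translate([0, 588, 384]) cube([712, 294, 192]);
translate([0, 882, 576]) cube([712, 294, 192]);
translate([0, 1176, 768]) cube([712, 294, 192]);
translate([0, 1470, 960]) cube([712, 294, 192]);
translate([0, 1764, 1152]) cube([712, 294, 192]);


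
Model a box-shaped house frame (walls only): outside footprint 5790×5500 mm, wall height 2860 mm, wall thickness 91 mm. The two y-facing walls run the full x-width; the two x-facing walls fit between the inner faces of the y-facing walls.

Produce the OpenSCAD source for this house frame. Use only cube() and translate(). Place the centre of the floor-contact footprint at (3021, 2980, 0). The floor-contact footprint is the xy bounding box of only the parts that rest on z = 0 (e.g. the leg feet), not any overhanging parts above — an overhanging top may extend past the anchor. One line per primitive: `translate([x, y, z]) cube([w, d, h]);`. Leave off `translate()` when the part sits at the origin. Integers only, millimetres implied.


translate([126, 230, 0]) cube([5790, 91, 2860]);
translate([126, 5639, 0]) cube([5790, 91, 2860]);
translate([126, 321, 0]) cube([91, 5318, 2860]);
translate([5825, 321, 0]) cube([91, 5318, 2860]);


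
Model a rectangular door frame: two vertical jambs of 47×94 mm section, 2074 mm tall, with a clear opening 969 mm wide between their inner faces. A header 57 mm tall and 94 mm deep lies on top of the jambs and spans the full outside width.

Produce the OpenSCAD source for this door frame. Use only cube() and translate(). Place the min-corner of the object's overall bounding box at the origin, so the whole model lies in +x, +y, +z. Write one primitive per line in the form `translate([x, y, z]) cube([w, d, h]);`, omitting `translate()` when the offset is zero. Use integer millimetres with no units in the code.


cube([47, 94, 2074]);
translate([1016, 0, 0]) cube([47, 94, 2074]);
translate([0, 0, 2074]) cube([1063, 94, 57]);


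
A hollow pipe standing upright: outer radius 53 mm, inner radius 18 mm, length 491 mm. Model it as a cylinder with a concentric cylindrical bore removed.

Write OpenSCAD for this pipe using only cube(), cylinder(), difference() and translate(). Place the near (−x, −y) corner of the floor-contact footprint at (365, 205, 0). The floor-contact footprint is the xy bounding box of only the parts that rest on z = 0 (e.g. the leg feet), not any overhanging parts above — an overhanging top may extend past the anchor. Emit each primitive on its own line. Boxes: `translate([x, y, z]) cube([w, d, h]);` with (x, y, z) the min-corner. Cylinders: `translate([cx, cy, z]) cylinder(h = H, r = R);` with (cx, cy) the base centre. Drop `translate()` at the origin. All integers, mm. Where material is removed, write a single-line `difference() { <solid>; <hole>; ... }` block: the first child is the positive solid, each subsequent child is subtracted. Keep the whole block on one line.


difference() { translate([418, 258, 0]) cylinder(h = 491, r = 53); translate([418, 258, 0]) cylinder(h = 491, r = 18); }


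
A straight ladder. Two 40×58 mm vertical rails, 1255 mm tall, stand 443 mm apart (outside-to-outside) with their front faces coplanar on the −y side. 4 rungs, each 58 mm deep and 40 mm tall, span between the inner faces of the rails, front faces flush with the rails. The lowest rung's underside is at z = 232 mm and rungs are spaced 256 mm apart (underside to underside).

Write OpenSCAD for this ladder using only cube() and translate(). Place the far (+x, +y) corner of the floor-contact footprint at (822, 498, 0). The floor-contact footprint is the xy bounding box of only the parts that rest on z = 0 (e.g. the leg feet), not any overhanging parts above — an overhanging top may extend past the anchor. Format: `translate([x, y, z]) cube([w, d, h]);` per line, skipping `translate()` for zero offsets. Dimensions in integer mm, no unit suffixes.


translate([379, 440, 0]) cube([40, 58, 1255]);
translate([782, 440, 0]) cube([40, 58, 1255]);
translate([419, 440, 232]) cube([363, 58, 40]);
translate([419, 440, 488]) cube([363, 58, 40]);
translate([419, 440, 744]) cube([363, 58, 40]);
translate([419, 440, 1000]) cube([363, 58, 40]);


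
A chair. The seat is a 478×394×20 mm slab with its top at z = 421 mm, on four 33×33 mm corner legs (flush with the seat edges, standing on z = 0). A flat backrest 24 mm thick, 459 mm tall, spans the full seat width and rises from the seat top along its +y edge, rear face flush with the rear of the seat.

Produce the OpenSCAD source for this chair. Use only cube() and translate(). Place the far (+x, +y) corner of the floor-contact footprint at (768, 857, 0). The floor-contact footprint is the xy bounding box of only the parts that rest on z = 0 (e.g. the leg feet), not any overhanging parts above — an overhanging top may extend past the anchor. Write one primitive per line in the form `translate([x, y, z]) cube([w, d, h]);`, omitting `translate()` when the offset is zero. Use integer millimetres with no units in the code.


translate([290, 463, 401]) cube([478, 394, 20]);
translate([290, 463, 0]) cube([33, 33, 401]);
translate([735, 463, 0]) cube([33, 33, 401]);
translate([290, 824, 0]) cube([33, 33, 401]);
translate([735, 824, 0]) cube([33, 33, 401]);
translate([290, 833, 421]) cube([478, 24, 459]);


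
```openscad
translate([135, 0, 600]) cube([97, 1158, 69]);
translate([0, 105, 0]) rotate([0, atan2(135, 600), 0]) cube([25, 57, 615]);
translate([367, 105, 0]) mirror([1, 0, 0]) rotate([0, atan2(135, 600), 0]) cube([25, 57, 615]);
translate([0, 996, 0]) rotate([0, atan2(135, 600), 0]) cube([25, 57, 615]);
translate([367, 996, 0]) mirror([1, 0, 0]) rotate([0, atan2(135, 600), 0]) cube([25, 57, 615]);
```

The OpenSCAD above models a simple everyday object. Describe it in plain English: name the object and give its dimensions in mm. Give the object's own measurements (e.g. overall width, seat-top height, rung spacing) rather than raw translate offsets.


A sawhorse. A 97×1158×69 mm beam (x, y, z) sits on two A-frame leg pairs. Each pair is two raked legs of 25×57 mm section (57 mm along y) splaying symmetrically in x. Each leg rises 600 mm vertically over 135 mm of horizontal reach and is 615 mm long along its own axis. Every leg's outer bottom edge rests on the floor and its outer top edge meets a bottom edge of the beam — the left legs (tilting toward +x) meet the beam's −x bottom edge, the right legs (their mirror images, tilting toward −x) meet its +x bottom edge — so the leg tops tuck under the beam, the beam's underside is 600 mm above the floor, and the feet are 367 mm apart outside-to-outside with the beam centred between them. The two leg pairs are set in 105 mm from either end of the beam.


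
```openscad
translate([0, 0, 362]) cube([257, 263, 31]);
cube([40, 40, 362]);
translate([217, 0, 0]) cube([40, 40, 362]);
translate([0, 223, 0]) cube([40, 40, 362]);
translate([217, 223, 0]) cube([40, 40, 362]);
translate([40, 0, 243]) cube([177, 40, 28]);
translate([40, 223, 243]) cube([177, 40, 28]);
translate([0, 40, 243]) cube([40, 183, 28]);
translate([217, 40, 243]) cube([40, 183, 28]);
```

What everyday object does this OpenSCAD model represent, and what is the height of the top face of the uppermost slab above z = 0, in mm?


A stool. The seat height is 393 mm.

A 257×263×31 slab at z = 362 on four corner posts — a stool. The seat top is 362 + 31 = 393 mm.


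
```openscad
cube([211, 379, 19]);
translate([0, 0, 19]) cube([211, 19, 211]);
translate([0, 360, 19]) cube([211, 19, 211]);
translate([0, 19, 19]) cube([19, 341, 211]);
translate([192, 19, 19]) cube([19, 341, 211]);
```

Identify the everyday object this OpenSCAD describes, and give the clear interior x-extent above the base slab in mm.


An open box. The internal width is 173 mm.

A 211×379 base slab with four walls standing on it — an open box. The base is 211 mm wide and the walls are 19 mm thick, so the internal width is 211 − 2 × 19 = 173 mm.


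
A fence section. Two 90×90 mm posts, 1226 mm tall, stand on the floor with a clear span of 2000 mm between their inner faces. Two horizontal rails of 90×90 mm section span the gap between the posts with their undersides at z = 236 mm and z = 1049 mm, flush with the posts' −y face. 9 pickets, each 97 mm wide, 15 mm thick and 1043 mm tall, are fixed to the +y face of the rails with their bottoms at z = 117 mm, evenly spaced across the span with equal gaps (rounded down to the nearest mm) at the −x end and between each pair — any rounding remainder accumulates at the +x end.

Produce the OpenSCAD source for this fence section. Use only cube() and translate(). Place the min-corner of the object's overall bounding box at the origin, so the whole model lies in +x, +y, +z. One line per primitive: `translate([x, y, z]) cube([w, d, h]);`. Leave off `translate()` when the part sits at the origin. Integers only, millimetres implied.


cube([90, 90, 1226]);
translate([2090, 0, 0]) cube([90, 90, 1226]);
translate([90, 0, 236]) cube([2000, 90, 90]);
translate([90, 0, 1049]) cube([2000, 90, 90]);
translate([202, 90, 117]) cube([97, 15, 1043]);
translate([411, 90, 117]) cube([97, 15, 1043]);
translate([620, 90, 117]) cube([97, 15, 1043]);
translate([829, 90, 117]) cube([97, 15, 1043]);
translate([1038, 90, 117]) cube([97, 15, 1043]);
translate([1247, 90, 117]) cube([97, 15, 1043]);
translate([1456, 90, 117]) cube([97, 15, 1043]);
translate([1665, 90, 117]) cube([97, 15, 1043]);
translate([1874, 90, 117]) cube([97, 15, 1043]);


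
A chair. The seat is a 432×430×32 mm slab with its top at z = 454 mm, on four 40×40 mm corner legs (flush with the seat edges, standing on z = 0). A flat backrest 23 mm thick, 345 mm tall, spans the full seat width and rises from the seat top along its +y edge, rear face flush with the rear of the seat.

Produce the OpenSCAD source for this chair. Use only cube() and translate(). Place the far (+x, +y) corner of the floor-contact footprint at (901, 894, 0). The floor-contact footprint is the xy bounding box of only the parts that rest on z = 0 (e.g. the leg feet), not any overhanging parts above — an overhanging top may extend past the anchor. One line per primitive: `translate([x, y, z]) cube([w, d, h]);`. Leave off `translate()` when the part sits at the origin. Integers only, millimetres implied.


// leg_h = 454 - 32 = 422
translate([469, 464, 422]) cube([432, 430, 32]);
translate([469, 464, 0]) cube([40, 40, 422]);
translate([861, 464, 0]) cube([40, 40, 422]);
translate([469, 854, 0]) cube([40, 40, 422]);
translate([861, 854, 0]) cube([40, 40, 422]);
translate([469, 871, 454]) cube([432, 23, 345]);


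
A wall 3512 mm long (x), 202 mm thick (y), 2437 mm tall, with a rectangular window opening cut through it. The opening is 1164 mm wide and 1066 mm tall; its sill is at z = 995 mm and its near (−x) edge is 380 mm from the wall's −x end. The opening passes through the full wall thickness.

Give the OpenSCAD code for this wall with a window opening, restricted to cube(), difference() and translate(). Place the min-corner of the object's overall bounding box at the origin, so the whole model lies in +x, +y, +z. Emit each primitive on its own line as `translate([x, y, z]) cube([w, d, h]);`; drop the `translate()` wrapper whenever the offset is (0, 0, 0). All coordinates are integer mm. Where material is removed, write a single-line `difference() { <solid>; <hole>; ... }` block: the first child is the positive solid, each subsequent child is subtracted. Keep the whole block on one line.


difference() { cube([3512, 202, 2437]); translate([380, 0, 995]) cube([1164, 202, 1066]); }


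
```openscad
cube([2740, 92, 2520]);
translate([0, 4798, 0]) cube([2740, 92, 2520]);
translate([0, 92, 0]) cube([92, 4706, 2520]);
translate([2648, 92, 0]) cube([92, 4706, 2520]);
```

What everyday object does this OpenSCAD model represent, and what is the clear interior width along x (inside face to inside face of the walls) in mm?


A house (or room) frame. The interior width is 2556 mm.

Four 2520 mm walls enclosing a rectangle with no floor or roof — a room or house frame. Outside width is 2740 mm and wall thickness is 92 mm, so the interior width is 2740 − 2 × 92 = 2556 mm.


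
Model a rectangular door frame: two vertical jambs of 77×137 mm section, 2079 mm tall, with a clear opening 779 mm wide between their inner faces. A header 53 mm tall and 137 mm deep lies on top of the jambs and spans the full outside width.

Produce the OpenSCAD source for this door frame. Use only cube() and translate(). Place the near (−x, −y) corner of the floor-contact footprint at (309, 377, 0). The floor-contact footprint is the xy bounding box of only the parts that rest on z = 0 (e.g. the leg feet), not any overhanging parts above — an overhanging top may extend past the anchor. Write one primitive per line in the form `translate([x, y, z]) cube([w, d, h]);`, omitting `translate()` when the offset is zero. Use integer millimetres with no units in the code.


translate([309, 377, 0]) cube([77, 137, 2079]);
translate([1165, 377, 0]) cube([77, 137, 2079]);
translate([309, 377, 2079]) cube([933, 137, 53]);


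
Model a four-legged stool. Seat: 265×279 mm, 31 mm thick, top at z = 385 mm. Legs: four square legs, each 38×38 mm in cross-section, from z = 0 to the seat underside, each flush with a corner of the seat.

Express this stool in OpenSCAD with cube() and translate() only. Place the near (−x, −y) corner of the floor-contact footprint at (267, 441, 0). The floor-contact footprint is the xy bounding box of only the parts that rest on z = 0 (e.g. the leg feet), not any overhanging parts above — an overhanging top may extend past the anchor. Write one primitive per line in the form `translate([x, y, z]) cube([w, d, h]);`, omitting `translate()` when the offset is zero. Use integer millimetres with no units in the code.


translate([267, 441, 354]) cube([265, 279, 31]);
translate([267, 441, 0]) cube([38, 38, 354]);
translate([494, 441, 0]) cube([38, 38, 354]);
translate([267, 682, 0]) cube([38, 38, 354]);
translate([494, 682, 0]) cube([38, 38, 354]);


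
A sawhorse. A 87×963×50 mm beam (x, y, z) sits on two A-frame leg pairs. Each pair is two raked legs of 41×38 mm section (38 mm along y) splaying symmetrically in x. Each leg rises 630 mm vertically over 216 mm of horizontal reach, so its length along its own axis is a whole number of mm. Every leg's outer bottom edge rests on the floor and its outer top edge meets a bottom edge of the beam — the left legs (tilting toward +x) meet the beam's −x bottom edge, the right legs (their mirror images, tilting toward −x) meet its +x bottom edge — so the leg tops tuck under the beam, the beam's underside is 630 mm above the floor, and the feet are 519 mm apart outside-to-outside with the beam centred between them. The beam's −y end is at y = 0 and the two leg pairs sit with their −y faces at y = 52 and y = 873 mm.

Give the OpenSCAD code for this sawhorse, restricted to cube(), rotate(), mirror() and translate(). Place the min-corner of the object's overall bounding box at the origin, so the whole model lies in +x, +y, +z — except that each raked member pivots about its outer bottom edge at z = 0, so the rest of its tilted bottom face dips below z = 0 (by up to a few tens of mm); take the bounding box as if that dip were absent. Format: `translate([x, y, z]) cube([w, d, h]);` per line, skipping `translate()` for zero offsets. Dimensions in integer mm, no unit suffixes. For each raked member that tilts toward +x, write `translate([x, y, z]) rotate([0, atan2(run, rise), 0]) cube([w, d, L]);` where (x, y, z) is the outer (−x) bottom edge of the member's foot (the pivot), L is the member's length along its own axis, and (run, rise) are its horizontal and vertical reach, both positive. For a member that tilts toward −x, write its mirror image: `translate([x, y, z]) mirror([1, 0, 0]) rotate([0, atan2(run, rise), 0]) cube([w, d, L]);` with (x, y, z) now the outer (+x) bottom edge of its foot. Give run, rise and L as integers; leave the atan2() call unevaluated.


translate([216, 0, 630]) cube([87, 963, 50]);
translate([0, 52, 0]) rotate([0, atan2(216, 630), 0]) cube([41, 38, 666]);
translate([519, 52, 0]) mirror([1, 0, 0]) rotate([0, atan2(216, 630), 0]) cube([41, 38, 666]);
translate([0, 873, 0]) rotate([0, atan2(216, 630), 0]) cube([41, 38, 666]);
translate([519, 873, 0]) mirror([1, 0, 0]) rotate([0, atan2(216, 630), 0]) cube([41, 38, 666]);


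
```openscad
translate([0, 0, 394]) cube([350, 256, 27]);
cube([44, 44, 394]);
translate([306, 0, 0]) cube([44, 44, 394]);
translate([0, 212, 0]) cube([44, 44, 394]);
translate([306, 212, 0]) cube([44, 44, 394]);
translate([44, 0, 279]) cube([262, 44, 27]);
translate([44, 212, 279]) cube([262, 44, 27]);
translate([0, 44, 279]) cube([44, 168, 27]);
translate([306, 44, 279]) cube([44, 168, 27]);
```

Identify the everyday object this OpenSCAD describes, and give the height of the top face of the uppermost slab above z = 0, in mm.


A stool. The seat height is 421 mm.

A 350×256×27 slab at z = 394 on four corner posts — a stool. The seat top is 394 + 27 = 421 mm.


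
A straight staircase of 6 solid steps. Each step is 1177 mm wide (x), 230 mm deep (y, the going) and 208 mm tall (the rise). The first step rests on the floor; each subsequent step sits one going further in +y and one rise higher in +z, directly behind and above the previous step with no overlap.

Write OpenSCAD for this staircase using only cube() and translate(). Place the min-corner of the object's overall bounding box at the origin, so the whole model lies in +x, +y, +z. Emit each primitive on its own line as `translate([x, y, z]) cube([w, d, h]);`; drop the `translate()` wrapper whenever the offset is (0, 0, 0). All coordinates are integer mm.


cube([1177, 230, 208]);
translate([0, 230, 208]) cube([1177, 230, 208]);
translate([0, 460, 416]) cube([1177, 230, 208]);
translate([0, 690, 624]) cube([1177, 230, 208]);
translate([0, 920, 832]) cube([1177, 230, 208]);
translate([0, 1150, 1040]) cube([1177, 230, 208]);
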